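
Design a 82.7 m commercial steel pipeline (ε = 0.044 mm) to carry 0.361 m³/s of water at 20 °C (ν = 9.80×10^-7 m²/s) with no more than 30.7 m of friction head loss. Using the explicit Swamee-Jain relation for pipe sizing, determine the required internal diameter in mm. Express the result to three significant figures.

D ≈ 214 mm

Swamee-Jain (Type III): D = 0.66·[ε^1.25·(LQ²/(gh_f))^4.75 + ν·Q^9.4·(L/(gh_f))^5.2]^0.04
LQ²/(gh_f) = 0.03579; L/(gh_f) = 0.2746
Term 1 = ε^1.25·(…)^4.75 = 4.84×10^-13; Term 2 = ν·Q^9.4·(…)^5.2 = 8.19×10^-14
D = 0.66·(4.84×10^-13 + 8.19×10^-14)^0.04 = 0.2136 m = 214 mm
Check: V = 10.1 m/s, Re = 2.20×10^6, f = 0.01435, h_f = 28.7 m ≈ 30.7 m ✓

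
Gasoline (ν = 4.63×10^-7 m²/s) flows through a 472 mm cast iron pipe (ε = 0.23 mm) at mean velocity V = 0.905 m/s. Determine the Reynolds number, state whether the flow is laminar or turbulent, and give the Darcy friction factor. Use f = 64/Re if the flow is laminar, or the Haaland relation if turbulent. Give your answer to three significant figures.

Re = VD/ν = 0.9050·0.472/4.63×10^-7 = 9.23×10^5
Re > 4000 → turbulent; ε/D = 4.87×10^-4
Haaland: f = 0.01712

Re ≈ 9.23×10^5; turbulent; f ≈ 0.0171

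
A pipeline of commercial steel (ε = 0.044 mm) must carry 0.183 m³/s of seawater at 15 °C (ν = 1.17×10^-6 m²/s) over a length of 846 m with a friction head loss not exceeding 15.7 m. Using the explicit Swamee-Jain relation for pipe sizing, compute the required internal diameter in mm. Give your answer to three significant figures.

Swamee-Jain (Type III): D = 0.66·[ε^1.25·(LQ²/(gh_f))^4.75 + ν·Q^9.4·(L/(gh_f))^5.2]^0.04
LQ²/(gh_f) = 0.1840; L/(gh_f) = 5.493
Term 1 = ε^1.25·(…)^4.75 = 1.15×10^-9; Term 2 = ν·Q^9.4·(…)^5.2 = 9.60×10^-10
D = 0.66·(1.15×10^-9 + 9.60×10^-10)^0.04 = 0.2968 m = 297 mm
Check: V = 2.64 m/s, Re = 6.71×10^5, f = 0.01460, h_f = 14.8 m ≈ 15.7 m ✓

D ≈ 297 mm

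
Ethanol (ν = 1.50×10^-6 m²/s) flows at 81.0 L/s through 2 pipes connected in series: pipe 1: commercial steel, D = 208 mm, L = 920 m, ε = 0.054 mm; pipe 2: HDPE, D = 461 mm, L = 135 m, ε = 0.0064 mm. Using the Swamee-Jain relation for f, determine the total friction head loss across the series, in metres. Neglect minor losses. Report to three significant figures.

Pipe 1: V = 2.384 m/s, Re = 3.31×10^5, ε/D = 2.60×10^-4, f = 0.01661, h_1 = f(L/D)V²/2g = 21.28 m
Pipe 2: V = 0.4853 m/s, Re = 1.49×10^5, ε/D = 1.39×10^-5, f = 0.01657, h_2 = f(L/D)V²/2g = 0.05823 m
Series → Q common, losses add: H = Σh = 21.34 m

H ≈ 21.3 m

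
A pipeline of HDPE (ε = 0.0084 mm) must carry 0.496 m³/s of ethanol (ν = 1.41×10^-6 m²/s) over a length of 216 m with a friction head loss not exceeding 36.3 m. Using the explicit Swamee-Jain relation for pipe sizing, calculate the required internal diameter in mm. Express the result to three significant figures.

D ≈ 270 mm

Swamee-Jain (Type III): D = 0.66·[ε^1.25·(LQ²/(gh_f))^4.75 + ν·Q^9.4·(L/(gh_f))^5.2]^0.04
LQ²/(gh_f) = 0.1492; L/(gh_f) = 0.6066
Term 1 = ε^1.25·(…)^4.75 = 5.38×10^-11; Term 2 = ν·Q^9.4·(…)^5.2 = 1.44×10^-10
D = 0.66·(5.38×10^-11 + 1.44×10^-10)^0.04 = 0.2700 m = 270 mm
Check: V = 8.66 m/s, Re = 1.66×10^6, f = 0.01161, h_f = 35.5 m ≈ 36.3 m ✓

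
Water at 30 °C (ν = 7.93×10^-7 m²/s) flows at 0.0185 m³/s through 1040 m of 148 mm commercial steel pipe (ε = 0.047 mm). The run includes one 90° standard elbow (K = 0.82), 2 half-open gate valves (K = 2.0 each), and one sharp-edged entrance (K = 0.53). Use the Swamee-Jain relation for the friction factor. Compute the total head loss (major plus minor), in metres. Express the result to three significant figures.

H_L ≈ 7.73 m

V = 4Q/(πD²) = 1.075 m/s; V²/2g = 0.05894 m
Re = 2.01×10^5, ε/D = 3.18×10^-4 → f = 0.01789 (Swamee-Jain)
Major: h_f = f(L/D)·V²/2g = 0.01789·7027·0.05894 = 7.410 m
Minor: ΣK = 5.35; h_m = ΣK·V²/2g = 0.3153 m
Total H_L = 7.410 + 0.3153 = 7.726 m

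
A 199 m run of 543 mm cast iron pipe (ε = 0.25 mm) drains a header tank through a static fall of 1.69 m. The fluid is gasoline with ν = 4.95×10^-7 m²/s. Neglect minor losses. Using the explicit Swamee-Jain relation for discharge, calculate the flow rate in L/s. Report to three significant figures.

Swamee-Jain (Type II): Q = -0.965·√(gD⁵h_f/L)·ln[ε/(3.7D) + √(3.17ν²L/(gD³h_f))]
√(gD⁵h_f/L) = √(9.81·0.543⁵·1.69/199) = 0.06271
ε/(3.7D) = 1.24×10^-4; √(3.17ν²L/(gD³h_f)) = 7.63×10^-6
Q = -0.965·0.06271·ln(1.321×10^-4) = 0.5406 m³/s
Check: V = 2.33 m/s, Re = 2.56×10^6, f = 0.01667, h_f = 1.70 m ≈ 1.69 m ✓

Q ≈ 541 L/s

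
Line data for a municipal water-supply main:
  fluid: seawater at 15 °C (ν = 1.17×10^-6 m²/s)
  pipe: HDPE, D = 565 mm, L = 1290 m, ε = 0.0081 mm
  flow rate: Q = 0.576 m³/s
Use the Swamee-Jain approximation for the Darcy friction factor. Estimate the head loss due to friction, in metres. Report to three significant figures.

h_f ≈ 7.23 m

V = 4Q/(πD²) = 4·0.576/(π·0.565²) = 2.297 m/s
Re = VD/ν = 2.297·0.565/1.17×10^-6 = 1.11×10^6 → turbulent
ε/D = 0.0081/565 = 1.43×10^-5
Swamee-Jain: f = 0.01178
h_f = f(L/D)V²/(2g) = 0.01178·(1290/0.565)·2.297²/(2·9.81) = 7.233 m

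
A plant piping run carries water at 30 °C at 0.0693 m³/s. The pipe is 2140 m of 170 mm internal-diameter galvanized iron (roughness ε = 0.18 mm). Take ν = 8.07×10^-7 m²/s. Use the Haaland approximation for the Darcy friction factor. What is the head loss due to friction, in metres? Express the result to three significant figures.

h_f ≈ 122 m

V = 4Q/(πD²) = 4·0.0693/(π·0.170²) = 3.053 m/s
Re = VD/ν = 3.053·0.170/8.07×10^-7 = 6.43×10^5 → turbulent
ε/D = 0.18/170 = 0.00106
Haaland: f = 0.02034
h_f = f(L/D)V²/(2g) = 0.02034·(2140/0.170)·3.053²/(2·9.81) = 121.7 m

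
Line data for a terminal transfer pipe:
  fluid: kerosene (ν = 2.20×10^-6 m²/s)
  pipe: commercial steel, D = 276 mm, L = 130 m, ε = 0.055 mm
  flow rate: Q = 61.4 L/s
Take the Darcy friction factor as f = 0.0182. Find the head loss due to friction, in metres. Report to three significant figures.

h_f ≈ 0.460 m

V = 4Q/(πD²) = 4·0.0614/(π·0.276²) = 1.026 m/s
h_f = f(L/D)V²/(2g) = 0.01820·(130/0.276)·1.026²/(2·9.81) = 0.4602 m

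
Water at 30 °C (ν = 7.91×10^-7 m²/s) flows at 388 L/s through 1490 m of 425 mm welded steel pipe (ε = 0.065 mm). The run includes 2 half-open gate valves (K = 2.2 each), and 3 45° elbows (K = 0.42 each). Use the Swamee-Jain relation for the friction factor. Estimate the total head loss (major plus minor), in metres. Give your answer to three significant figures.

V = 4Q/(πD²) = 2.735 m/s; V²/2g = 0.3813 m
Re = 1.47×10^6, ε/D = 1.53×10^-4 → f = 0.01390 (Swamee-Jain)
Major: h_f = f(L/D)·V²/2g = 0.01390·3506·0.3813 = 18.58 m
Minor: ΣK = 5.66; h_m = ΣK·V²/2g = 2.158 m
Total H_L = 18.58 + 2.158 = 20.74 m

H_L ≈ 20.7 m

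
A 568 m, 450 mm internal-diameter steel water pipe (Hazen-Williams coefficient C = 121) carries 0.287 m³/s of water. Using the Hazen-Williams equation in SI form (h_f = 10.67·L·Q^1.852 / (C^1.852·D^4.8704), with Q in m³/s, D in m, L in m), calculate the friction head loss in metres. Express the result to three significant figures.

h_f ≈ 4.08 m

h_f = 10.67·568·0.287^1.852 / (121^1.852·0.450^4.8704) = 4.076 m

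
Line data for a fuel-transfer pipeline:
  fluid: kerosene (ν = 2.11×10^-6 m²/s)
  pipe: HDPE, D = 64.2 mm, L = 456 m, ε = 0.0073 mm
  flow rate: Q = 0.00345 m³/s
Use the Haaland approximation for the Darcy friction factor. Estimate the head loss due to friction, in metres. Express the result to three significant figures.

h_f ≈ 9.51 m

V = 4Q/(πD²) = 4·0.00345/(π·0.0642²) = 1.066 m/s
Re = VD/ν = 1.066·0.0642/2.11×10^-6 = 3.24×10^4 → turbulent
ε/D = 0.0073/64.2 = 1.14×10^-4
Haaland: f = 0.02314
h_f = f(L/D)V²/(2g) = 0.02314·(456/0.0642)·1.066²/(2·9.81) = 9.513 m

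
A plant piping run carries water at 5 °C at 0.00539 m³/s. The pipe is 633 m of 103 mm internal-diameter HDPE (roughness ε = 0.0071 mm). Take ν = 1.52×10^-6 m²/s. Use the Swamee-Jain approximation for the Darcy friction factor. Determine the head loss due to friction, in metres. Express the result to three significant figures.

h_f ≈ 2.84 m

V = 4Q/(πD²) = 4·0.00539/(π·0.103²) = 0.6469 m/s
Re = VD/ν = 0.6469·0.103/1.52×10^-6 = 4.38×10^4 → turbulent
ε/D = 0.0071/103 = 6.89×10^-5
Swamee-Jain: f = 0.02165
h_f = f(L/D)V²/(2g) = 0.02165·(633/0.103)·0.6469²/(2·9.81) = 2.838 m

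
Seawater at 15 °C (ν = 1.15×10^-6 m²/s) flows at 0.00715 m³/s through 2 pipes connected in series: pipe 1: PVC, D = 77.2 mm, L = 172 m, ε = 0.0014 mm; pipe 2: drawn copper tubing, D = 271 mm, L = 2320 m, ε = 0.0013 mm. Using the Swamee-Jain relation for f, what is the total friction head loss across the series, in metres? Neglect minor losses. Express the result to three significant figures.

H ≈ 4.90 m

Pipe 1: V = 1.528 m/s, Re = 1.03×10^5, ε/D = 1.81×10^-5, f = 0.01788, h_1 = f(L/D)V²/2g = 4.738 m
Pipe 2: V = 0.1240 m/s, Re = 2.92×10^4, ε/D = 4.80×10^-6, f = 0.02354, h_2 = f(L/D)V²/2g = 0.1578 m
Series → Q common, losses add: H = Σh = 4.896 m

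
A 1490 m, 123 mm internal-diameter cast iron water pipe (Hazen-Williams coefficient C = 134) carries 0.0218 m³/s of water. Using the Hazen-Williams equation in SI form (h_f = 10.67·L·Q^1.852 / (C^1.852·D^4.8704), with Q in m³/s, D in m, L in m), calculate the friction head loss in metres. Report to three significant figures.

h_f = 10.67·1490·0.0218^1.852 / (134^1.852·0.123^4.8704) = 41.43 m

h_f ≈ 41.4 m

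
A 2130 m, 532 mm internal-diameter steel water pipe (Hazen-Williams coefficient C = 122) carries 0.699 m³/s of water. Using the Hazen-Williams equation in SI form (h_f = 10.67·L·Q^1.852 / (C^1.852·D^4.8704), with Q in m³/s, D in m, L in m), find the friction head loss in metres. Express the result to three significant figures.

h_f = 10.67·2130·0.699^1.852 / (122^1.852·0.532^4.8704) = 34.63 m

h_f ≈ 34.6 m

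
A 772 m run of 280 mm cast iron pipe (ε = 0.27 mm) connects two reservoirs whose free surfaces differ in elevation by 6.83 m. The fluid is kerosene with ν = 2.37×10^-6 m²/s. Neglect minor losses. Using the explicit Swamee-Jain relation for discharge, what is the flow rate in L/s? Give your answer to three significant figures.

Q ≈ 93.6 L/s

Swamee-Jain (Type II): Q = -0.965·√(gD⁵h_f/L)·ln[ε/(3.7D) + √(3.17ν²L/(gD³h_f))]
√(gD⁵h_f/L) = √(9.81·0.280⁵·6.83/772) = 0.01222
ε/(3.7D) = 2.61×10^-4; √(3.17ν²L/(gD³h_f)) = 9.67×10^-5
Q = -0.965·0.01222·ln(3.573×10^-4) = 0.09361 m³/s
Check: V = 1.52 m/s, Re = 1.80×10^5, f = 0.02120, h_f = 6.88 m ≈ 6.83 m ✓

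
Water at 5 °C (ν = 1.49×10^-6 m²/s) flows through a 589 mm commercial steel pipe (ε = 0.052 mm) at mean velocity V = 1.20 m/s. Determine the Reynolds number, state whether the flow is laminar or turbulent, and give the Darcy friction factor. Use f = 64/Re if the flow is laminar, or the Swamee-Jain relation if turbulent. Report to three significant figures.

Re = VD/ν = 1.200·0.589/1.49×10^-6 = 4.74×10^5
Re > 4000 → turbulent; ε/D = 8.83×10^-5
Swamee-Jain: f = 0.01442

Re ≈ 4.74×10^5; turbulent; f ≈ 0.0144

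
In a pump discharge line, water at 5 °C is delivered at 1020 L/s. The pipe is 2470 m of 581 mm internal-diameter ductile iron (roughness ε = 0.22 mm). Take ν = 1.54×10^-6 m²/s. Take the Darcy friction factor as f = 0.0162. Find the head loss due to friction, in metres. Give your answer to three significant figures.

V = 4Q/(πD²) = 4·1.02/(π·0.581²) = 3.847 m/s
h_f = f(L/D)V²/(2g) = 0.01620·(2470/0.581)·3.847²/(2·9.81) = 51.96 m

h_f ≈ 52.0 m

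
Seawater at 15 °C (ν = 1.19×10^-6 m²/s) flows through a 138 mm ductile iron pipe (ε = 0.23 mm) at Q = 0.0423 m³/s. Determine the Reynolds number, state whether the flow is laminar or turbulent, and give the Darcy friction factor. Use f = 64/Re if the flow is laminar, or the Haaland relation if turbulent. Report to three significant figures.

Re ≈ 3.28×10^5; turbulent; f ≈ 0.0229

V = 4Q/(πD²) = 2.828 m/s
Re = VD/ν = 2.828·0.138/1.19×10^-6 = 3.28×10^5
Re > 4000 → turbulent; ε/D = 0.00167
Haaland: f = 0.02292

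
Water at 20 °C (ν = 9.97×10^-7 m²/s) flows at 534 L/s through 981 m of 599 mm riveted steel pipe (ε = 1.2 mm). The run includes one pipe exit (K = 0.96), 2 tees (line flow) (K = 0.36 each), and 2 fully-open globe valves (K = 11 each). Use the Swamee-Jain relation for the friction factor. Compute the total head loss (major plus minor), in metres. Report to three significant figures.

H_L ≈ 11.4 m

V = 4Q/(πD²) = 1.895 m/s; V²/2g = 0.1830 m
Re = 1.14×10^6, ε/D = 0.00200 → f = 0.02366 (Swamee-Jain)
Major: h_f = f(L/D)·V²/2g = 0.02366·1638·0.1830 = 7.092 m
Minor: ΣK = 23.7; h_m = ΣK·V²/2g = 4.334 m
Total H_L = 7.092 + 4.334 = 11.43 m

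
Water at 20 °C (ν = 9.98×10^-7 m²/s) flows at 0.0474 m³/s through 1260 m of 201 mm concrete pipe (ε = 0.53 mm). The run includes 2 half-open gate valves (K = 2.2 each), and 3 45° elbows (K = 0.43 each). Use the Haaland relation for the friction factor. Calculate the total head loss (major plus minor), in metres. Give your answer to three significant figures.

V = 4Q/(πD²) = 1.494 m/s; V²/2g = 0.1137 m
Re = 3.01×10^5, ε/D = 0.00264 → f = 0.02573 (Haaland)
Major: h_f = f(L/D)·V²/2g = 0.02573·6269·0.1137 = 18.35 m
Minor: ΣK = 5.69; h_m = ΣK·V²/2g = 0.6472 m
Total H_L = 18.35 + 0.6472 = 18.99 m

H_L ≈ 19.0 m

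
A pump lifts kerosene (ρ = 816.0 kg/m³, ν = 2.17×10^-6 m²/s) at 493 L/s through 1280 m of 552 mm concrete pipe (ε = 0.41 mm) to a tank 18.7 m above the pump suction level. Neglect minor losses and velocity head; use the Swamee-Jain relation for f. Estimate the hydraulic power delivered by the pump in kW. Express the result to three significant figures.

V = 4Q/(πD²) = 2.060 m/s; Re = 5.24×10^5; ε/D = 7.43×10^-4; f = 0.01911
h_f = f(L/D)V²/2g = 9.585 m
Total head H = z + h_f = 18.7 + 9.585 = 28.29 m
P_hyd = ρgQH = 816.0·9.81·0.493·28.29 = 111.6 kW

P_hyd ≈ 112 kW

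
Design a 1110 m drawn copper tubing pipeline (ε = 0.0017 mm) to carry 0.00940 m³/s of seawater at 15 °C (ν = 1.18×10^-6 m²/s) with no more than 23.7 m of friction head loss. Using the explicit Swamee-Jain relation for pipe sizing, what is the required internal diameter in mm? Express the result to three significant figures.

Swamee-Jain (Type III): D = 0.66·[ε^1.25·(LQ²/(gh_f))^4.75 + ν·Q^9.4·(L/(gh_f))^5.2]^0.04
LQ²/(gh_f) = 4.219×10^-4; L/(gh_f) = 4.774
Term 1 = ε^1.25·(…)^4.75 = 5.72×10^-24; Term 2 = ν·Q^9.4·(…)^5.2 = 3.54×10^-22
D = 0.66·(5.72×10^-24 + 3.54×10^-22)^0.04 = 0.09158 m = 91.6 mm
Check: V = 1.43 m/s, Re = 1.11×10^5, f = 0.01761, h_f = 22.2 m ≈ 23.7 m ✓

D ≈ 91.6 mm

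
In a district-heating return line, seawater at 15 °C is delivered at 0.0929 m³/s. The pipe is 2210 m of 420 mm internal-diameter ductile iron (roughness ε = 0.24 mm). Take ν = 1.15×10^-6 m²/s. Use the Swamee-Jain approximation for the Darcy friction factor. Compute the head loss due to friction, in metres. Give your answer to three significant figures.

h_f ≈ 2.29 m

V = 4Q/(πD²) = 4·0.0929/(π·0.420²) = 0.6705 m/s
Re = VD/ν = 0.6705·0.420/1.15×10^-6 = 2.45×10^5 → turbulent
ε/D = 0.24/420 = 5.71×10^-4
Swamee-Jain: f = 0.01899
h_f = f(L/D)V²/(2g) = 0.01899·(2210/0.420)·0.6705²/(2·9.81) = 2.290 m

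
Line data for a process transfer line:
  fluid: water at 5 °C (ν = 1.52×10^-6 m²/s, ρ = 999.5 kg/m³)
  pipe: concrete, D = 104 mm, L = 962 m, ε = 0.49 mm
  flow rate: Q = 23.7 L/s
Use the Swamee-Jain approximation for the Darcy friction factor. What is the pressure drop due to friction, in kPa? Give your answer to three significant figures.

V = 4Q/(πD²) = 4·0.0237/(π·0.104²) = 2.790 m/s
Re = VD/ν = 2.790·0.104/1.52×10^-6 = 1.91×10^5 → turbulent
ε/D = 0.49/104 = 0.00471
Swamee-Jain: f = 0.03053
h_f = f(L/D)V²/(2g) = 0.03053·(962/0.104)·2.790²/(2·9.81) = 112.0 m
Δp = ρg·h_f = 999.5·9.81·112.0 = 1098 kPa

Δp ≈ 1100 kPa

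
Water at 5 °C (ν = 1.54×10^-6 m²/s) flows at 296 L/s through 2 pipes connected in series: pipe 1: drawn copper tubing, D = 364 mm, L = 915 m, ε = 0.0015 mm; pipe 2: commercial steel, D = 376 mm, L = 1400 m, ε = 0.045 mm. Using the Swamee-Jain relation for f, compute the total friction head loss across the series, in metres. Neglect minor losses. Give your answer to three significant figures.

Pipe 1: V = 2.844 m/s, Re = 6.72×10^5, ε/D = 4.12×10^-6, f = 0.01250, h_1 = f(L/D)V²/2g = 12.96 m
Pipe 2: V = 2.666 m/s, Re = 6.51×10^5, ε/D = 1.20×10^-4, f = 0.01430, h_2 = f(L/D)V²/2g = 19.29 m
Series → Q common, losses add: H = Σh = 32.25 m

H ≈ 32.3 m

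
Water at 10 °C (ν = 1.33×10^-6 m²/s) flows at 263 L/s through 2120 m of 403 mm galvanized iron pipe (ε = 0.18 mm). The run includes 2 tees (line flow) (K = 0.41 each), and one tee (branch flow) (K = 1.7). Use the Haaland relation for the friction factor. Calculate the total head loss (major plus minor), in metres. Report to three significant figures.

V = 4Q/(πD²) = 2.062 m/s; V²/2g = 0.2167 m
Re = 6.25×10^5, ε/D = 4.47×10^-4 → f = 0.01706 (Haaland)
Major: h_f = f(L/D)·V²/2g = 0.01706·5261·0.2167 = 19.45 m
Minor: ΣK = 2.52; h_m = ΣK·V²/2g = 0.5460 m
Total H_L = 19.45 + 0.5460 = 19.99 m

H_L ≈ 20.0 m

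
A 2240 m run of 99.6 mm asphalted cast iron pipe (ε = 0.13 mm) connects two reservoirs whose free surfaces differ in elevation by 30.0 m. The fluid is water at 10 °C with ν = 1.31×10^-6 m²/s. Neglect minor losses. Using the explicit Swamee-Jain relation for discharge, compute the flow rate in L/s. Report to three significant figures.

Q ≈ 8.20 L/s

Swamee-Jain (Type II): Q = -0.965·√(gD⁵h_f/L)·ln[ε/(3.7D) + √(3.17ν²L/(gD³h_f))]
√(gD⁵h_f/L) = √(9.81·0.0996⁵·30.0/2240) = 0.001135
ε/(3.7D) = 3.53×10^-4; √(3.17ν²L/(gD³h_f)) = 2.05×10^-4
Q = -0.965·0.001135·ln(5.575×10^-4) = 0.008204 m³/s
Check: V = 1.05 m/s, Re = 8.01×10^4, f = 0.02380, h_f = 30.3 m ≈ 30.0 m ✓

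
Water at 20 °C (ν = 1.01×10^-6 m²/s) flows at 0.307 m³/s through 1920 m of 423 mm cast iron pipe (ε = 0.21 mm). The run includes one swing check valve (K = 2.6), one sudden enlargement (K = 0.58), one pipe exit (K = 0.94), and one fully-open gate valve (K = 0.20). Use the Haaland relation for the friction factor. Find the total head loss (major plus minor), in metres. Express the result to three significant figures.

V = 4Q/(πD²) = 2.185 m/s; V²/2g = 0.2432 m
Re = 9.15×10^5, ε/D = 4.96×10^-4 → f = 0.01719 (Haaland)
Major: h_f = f(L/D)·V²/2g = 0.01719·4539·0.2432 = 18.98 m
Minor: ΣK = 4.32; h_m = ΣK·V²/2g = 1.051 m
Total H_L = 18.98 + 1.051 = 20.03 m

H_L ≈ 20.0 m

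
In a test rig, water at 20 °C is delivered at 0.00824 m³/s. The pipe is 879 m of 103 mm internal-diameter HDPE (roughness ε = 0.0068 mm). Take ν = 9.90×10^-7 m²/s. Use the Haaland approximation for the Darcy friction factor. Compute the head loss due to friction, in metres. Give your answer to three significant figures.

V = 4Q/(πD²) = 4·0.00824/(π·0.103²) = 0.9889 m/s
Re = VD/ν = 0.9889·0.103/9.90×10^-7 = 1.03×10^5 → turbulent
ε/D = 0.0068/103 = 6.60×10^-5
Haaland: f = 0.01801
h_f = f(L/D)V²/(2g) = 0.01801·(879/0.103)·0.9889²/(2·9.81) = 7.660 m

h_f ≈ 7.66 m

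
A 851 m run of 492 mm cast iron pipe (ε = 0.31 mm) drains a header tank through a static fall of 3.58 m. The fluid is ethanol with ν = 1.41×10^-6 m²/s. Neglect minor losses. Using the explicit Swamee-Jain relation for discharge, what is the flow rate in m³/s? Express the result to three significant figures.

Q ≈ 0.282 m³/s

Swamee-Jain (Type II): Q = -0.965·√(gD⁵h_f/L)·ln[ε/(3.7D) + √(3.17ν²L/(gD³h_f))]
√(gD⁵h_f/L) = √(9.81·0.492⁵·3.58/851) = 0.03449
ε/(3.7D) = 1.70×10^-4; √(3.17ν²L/(gD³h_f)) = 3.58×10^-5
Q = -0.965·0.03449·ln(2.061×10^-4) = 0.2825 m³/s
Check: V = 1.49 m/s, Re = 5.18×10^5, f = 0.01852, h_f = 3.60 m ≈ 3.58 m ✓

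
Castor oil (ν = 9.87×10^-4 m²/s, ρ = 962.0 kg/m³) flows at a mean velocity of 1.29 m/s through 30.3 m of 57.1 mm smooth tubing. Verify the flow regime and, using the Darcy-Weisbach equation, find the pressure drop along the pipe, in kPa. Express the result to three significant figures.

Δp ≈ 364 kPa

Re = VD/ν = 1.29·0.05710/9.87×10^-4 = 74.6 → laminar (Re < 2300)
f = 64/Re = 0.8576
h_f = f(L/D)V²/(2g) = 0.8576·(30.3/0.05710)·1.29²/(2·9.81) = 38.60 m
Δp = ρg·h_f = 962.0·9.81·38.60 = 364.3 kPa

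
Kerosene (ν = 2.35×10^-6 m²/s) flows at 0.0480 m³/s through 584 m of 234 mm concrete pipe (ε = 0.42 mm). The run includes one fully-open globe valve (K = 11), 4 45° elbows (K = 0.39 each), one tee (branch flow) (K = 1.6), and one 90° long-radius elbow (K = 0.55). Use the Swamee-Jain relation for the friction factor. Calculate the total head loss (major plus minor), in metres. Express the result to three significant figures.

H_L ≈ 4.83 m

V = 4Q/(πD²) = 1.116 m/s; V²/2g = 0.06350 m
Re = 1.11×10^5, ε/D = 0.00179 → f = 0.02461 (Swamee-Jain)
Major: h_f = f(L/D)·V²/2g = 0.02461·2496·0.06350 = 3.900 m
Minor: ΣK = 14.7; h_m = ΣK·V²/2g = 0.9340 m
Total H_L = 3.900 + 0.9340 = 4.834 m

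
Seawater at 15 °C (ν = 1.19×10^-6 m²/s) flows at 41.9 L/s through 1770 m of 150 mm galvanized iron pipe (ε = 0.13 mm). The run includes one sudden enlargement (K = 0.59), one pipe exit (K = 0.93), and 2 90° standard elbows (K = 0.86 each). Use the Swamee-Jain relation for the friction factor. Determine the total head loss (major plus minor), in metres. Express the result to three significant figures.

V = 4Q/(πD²) = 2.371 m/s; V²/2g = 0.2865 m
Re = 2.99×10^5, ε/D = 8.67×10^-4 → f = 0.02018 (Swamee-Jain)
Major: h_f = f(L/D)·V²/2g = 0.02018·11800·0.2865 = 68.22 m
Minor: ΣK = 3.24; h_m = ΣK·V²/2g = 0.9284 m
Total H_L = 68.22 + 0.9284 = 69.15 m

H_L ≈ 69.1 m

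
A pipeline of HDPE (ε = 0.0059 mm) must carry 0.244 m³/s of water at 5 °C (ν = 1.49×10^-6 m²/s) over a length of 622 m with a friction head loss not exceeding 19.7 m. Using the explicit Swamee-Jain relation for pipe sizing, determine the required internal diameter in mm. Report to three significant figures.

Swamee-Jain (Type III): D = 0.66·[ε^1.25·(LQ²/(gh_f))^4.75 + ν·Q^9.4·(L/(gh_f))^5.2]^0.04
LQ²/(gh_f) = 0.1916; L/(gh_f) = 3.219
Term 1 = ε^1.25·(…)^4.75 = 1.14×10^-10; Term 2 = ν·Q^9.4·(…)^5.2 = 1.13×10^-9
D = 0.66·(1.14×10^-10 + 1.13×10^-9)^0.04 = 0.2907 m = 291 mm
Check: V = 3.68 m/s, Re = 7.17×10^5, f = 0.01268, h_f = 18.7 m ≈ 19.7 m ✓

D ≈ 291 mm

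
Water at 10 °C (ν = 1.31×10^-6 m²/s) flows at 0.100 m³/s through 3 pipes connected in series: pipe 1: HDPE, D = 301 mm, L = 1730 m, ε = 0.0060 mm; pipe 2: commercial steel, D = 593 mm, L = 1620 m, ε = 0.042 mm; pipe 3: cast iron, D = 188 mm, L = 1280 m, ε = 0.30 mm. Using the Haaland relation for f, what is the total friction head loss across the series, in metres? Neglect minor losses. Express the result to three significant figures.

Pipe 1: V = 1.405 m/s, Re = 3.23×10^5, ε/D = 1.99×10^-5, f = 0.01432, h_1 = f(L/D)V²/2g = 8.286 m
Pipe 2: V = 0.3621 m/s, Re = 1.64×10^5, ε/D = 7.08×10^-5, f = 0.01654, h_2 = f(L/D)V²/2g = 0.3019 m
Pipe 3: V = 3.602 m/s, Re = 5.17×10^5, ε/D = 0.00160, f = 0.02248, h_3 = f(L/D)V²/2g = 101.3 m
Series → Q common, losses add: H = Σh = 109.8 m

H ≈ 110 m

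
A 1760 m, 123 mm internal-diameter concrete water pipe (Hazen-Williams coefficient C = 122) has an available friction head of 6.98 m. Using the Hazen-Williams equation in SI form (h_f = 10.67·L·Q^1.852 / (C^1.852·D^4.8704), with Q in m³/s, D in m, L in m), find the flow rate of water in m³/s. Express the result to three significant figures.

Q ≈ 0.00693 m³/s

Rearranging: Q = [h_f·C^1.852·D^4.8704 / (10.67·L)]^(1/1.852)
Q = [6.98·122^1.852·0.123^4.8704 / (10.67·1760)]^0.540 = 0.006935 m³/s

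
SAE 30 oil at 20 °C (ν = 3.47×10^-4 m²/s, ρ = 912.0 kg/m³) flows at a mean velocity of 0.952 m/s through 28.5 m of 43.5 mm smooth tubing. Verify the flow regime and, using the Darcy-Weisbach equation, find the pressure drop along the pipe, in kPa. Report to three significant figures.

Δp ≈ 145 kPa

Re = VD/ν = 0.952·0.04350/3.47×10^-4 = 119 → laminar (Re < 2300)
f = 64/Re = 0.5363
h_f = f(L/D)V²/(2g) = 0.5363·(28.5/0.04350)·0.952²/(2·9.81) = 16.23 m
Δp = ρg·h_f = 912.0·9.81·16.23 = 145.2 kPa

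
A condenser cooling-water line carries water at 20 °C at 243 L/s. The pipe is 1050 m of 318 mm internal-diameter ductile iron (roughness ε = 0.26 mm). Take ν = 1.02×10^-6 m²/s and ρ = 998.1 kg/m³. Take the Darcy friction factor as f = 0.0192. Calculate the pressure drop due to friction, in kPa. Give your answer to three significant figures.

V = 4Q/(πD²) = 4·0.243/(π·0.318²) = 3.060 m/s
h_f = f(L/D)V²/(2g) = 0.01920·(1050/0.318)·3.060²/(2·9.81) = 30.25 m
Δp = ρg·h_f = 998.1·9.81·30.25 = 296.2 kPa

Δp ≈ 296 kPa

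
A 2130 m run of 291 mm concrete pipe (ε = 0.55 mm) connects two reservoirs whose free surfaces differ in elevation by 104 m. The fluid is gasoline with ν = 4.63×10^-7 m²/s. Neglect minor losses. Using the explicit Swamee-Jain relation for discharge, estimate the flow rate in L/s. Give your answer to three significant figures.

Q ≈ 231 L/s

Swamee-Jain (Type II): Q = -0.965·√(gD⁵h_f/L)·ln[ε/(3.7D) + √(3.17ν²L/(gD³h_f))]
√(gD⁵h_f/L) = √(9.81·0.291⁵·104/2130) = 0.03162
ε/(3.7D) = 5.11×10^-4; √(3.17ν²L/(gD³h_f)) = 7.59×10^-6
Q = -0.965·0.03162·ln(5.184×10^-4) = 0.2308 m³/s
Check: V = 3.47 m/s, Re = 2.18×10^6, f = 0.02321, h_f = 104 m ≈ 104 m ✓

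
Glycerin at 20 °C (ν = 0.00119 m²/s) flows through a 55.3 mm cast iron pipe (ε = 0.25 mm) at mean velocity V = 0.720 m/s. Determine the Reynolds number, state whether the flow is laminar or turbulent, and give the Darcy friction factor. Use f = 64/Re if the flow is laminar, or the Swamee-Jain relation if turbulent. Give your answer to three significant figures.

Re = VD/ν = 0.7200·0.0553/0.00119 = 33.5
Re < 2300 → laminar → f = 64/Re = 1.913

Re ≈ 33.5; laminar; f = 64/Re ≈ 1.91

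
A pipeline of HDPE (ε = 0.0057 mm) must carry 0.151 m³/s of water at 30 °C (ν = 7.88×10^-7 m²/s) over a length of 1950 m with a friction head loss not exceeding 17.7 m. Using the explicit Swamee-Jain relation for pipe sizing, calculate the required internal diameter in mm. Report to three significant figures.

Swamee-Jain (Type III): D = 0.66·[ε^1.25·(LQ²/(gh_f))^4.75 + ν·Q^9.4·(L/(gh_f))^5.2]^0.04
LQ²/(gh_f) = 0.2561; L/(gh_f) = 11.23
Term 1 = ε^1.25·(…)^4.75 = 4.31×10^-10; Term 2 = ν·Q^9.4·(…)^5.2 = 4.37×10^-9
D = 0.66·(4.31×10^-10 + 4.37×10^-9)^0.04 = 0.3068 m = 307 mm
Check: V = 2.04 m/s, Re = 7.95×10^5, f = 0.01246, h_f = 16.8 m ≈ 17.7 m ✓

D ≈ 307 mm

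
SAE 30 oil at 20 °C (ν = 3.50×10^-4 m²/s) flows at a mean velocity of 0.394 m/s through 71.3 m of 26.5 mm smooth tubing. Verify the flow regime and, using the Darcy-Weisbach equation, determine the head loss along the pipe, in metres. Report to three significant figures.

Re = VD/ν = 0.394·0.02650/3.50×10^-4 = 29.8 → laminar (Re < 2300)
f = 64/Re = 2.145
h_f = f(L/D)V²/(2g) = 2.145·(71.3/0.02650)·0.394²/(2·9.81) = 45.67 m

h_f ≈ 45.7 m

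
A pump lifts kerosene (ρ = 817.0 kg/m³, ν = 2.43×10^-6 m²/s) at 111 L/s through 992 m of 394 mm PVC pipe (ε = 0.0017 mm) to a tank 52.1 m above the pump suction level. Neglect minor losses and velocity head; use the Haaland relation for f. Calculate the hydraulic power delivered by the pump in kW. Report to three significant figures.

P_hyd ≈ 47.9 kW

V = 4Q/(πD²) = 0.9104 m/s; Re = 1.48×10^5; ε/D = 4.31×10^-6; f = 0.01648
h_f = f(L/D)V²/2g = 1.753 m
Total head H = z + h_f = 52.1 + 1.753 = 53.85 m
P_hyd = ρgQH = 817.0·9.81·0.111·53.85 = 47.91 kW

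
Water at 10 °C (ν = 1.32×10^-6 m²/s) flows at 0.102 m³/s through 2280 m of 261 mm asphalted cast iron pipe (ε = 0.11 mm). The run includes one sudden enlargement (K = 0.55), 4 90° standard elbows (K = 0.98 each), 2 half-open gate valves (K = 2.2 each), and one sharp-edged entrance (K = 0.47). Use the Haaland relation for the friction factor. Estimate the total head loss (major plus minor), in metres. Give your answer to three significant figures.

H_L ≈ 29.8 m

V = 4Q/(πD²) = 1.906 m/s; V²/2g = 0.1853 m
Re = 3.77×10^5, ε/D = 4.21×10^-4 → f = 0.01733 (Haaland)
Major: h_f = f(L/D)·V²/2g = 0.01733·8736·0.1853 = 28.05 m
Minor: ΣK = 9.34; h_m = ΣK·V²/2g = 1.730 m
Total H_L = 28.05 + 1.730 = 29.78 m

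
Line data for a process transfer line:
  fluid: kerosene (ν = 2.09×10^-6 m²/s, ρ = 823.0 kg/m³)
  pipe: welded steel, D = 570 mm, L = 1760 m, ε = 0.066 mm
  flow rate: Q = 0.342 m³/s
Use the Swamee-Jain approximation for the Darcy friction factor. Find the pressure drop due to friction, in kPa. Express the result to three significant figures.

V = 4Q/(πD²) = 4·0.342/(π·0.570²) = 1.340 m/s
Re = VD/ν = 1.340·0.570/2.09×10^-6 = 3.66×10^5 → turbulent
ε/D = 0.066/570 = 1.16×10^-4
Swamee-Jain: f = 0.01519
h_f = f(L/D)V²/(2g) = 0.01519·(1760/0.570)·1.340²/(2·9.81) = 4.295 m
Δp = ρg·h_f = 823.0·9.81·4.295 = 34.68 kPa

Δp ≈ 34.7 kPa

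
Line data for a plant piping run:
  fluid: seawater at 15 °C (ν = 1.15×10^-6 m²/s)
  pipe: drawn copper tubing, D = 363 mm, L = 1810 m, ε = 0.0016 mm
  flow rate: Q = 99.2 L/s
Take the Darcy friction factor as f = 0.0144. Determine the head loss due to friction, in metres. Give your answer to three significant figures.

V = 4Q/(πD²) = 4·0.0992/(π·0.363²) = 0.9585 m/s
h_f = f(L/D)V²/(2g) = 0.01440·(1810/0.363)·0.9585²/(2·9.81) = 3.362 m

h_f ≈ 3.36 m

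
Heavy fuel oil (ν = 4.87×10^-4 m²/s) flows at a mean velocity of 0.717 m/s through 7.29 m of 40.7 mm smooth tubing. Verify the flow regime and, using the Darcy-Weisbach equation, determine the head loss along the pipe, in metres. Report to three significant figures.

h_f ≈ 5.01 m

Re = VD/ν = 0.717·0.04070/4.87×10^-4 = 59.9 → laminar (Re < 2300)
f = 64/Re = 1.068
h_f = f(L/D)V²/(2g) = 1.068·(7.29/0.04070)·0.717²/(2·9.81) = 5.013 m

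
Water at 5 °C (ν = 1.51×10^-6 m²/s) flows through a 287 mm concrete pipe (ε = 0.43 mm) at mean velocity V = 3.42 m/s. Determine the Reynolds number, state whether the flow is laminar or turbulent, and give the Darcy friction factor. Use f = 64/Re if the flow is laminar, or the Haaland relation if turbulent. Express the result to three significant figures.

Re = VD/ν = 3.420·0.287/1.51×10^-6 = 6.50×10^5
Re > 4000 → turbulent; ε/D = 0.00150
Haaland: f = 0.02207

Re ≈ 6.50×10^5; turbulent; f ≈ 0.0221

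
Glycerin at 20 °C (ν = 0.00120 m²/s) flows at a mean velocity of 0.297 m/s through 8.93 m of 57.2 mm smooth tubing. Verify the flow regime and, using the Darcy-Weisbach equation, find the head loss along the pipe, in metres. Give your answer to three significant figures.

Re = VD/ν = 0.297·0.05720/0.00120 = 14.2 → laminar (Re < 2300)
f = 64/Re = 4.521
h_f = f(L/D)V²/(2g) = 4.521·(8.93/0.05720)·0.297²/(2·9.81) = 3.173 m

h_f ≈ 3.17 m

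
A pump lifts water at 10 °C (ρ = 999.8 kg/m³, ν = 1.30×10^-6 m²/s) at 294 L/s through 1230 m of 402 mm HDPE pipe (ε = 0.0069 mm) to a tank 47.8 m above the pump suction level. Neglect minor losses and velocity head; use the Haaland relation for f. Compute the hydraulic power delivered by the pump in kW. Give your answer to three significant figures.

V = 4Q/(πD²) = 2.316 m/s; Re = 7.16×10^5; ε/D = 1.72×10^-5; f = 0.01252
h_f = f(L/D)V²/2g = 10.48 m
Total head H = z + h_f = 47.8 + 10.48 = 58.28 m
P_hyd = ρgQH = 999.8·9.81·0.294·58.28 = 168.0 kW

P_hyd ≈ 168 kW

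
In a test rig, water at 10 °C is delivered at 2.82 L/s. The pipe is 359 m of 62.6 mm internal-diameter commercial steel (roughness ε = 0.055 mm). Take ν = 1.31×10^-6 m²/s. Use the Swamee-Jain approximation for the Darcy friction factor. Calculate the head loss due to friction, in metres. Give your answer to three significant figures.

V = 4Q/(πD²) = 4·0.00282/(π·0.0626²) = 0.9162 m/s
Re = VD/ν = 0.9162·0.0626/1.31×10^-6 = 4.38×10^4 → turbulent
ε/D = 0.055/62.6 = 8.79×10^-4
Swamee-Jain: f = 0.02429
h_f = f(L/D)V²/(2g) = 0.02429·(359/0.0626)·0.9162²/(2·9.81) = 5.960 m

h_f ≈ 5.96 m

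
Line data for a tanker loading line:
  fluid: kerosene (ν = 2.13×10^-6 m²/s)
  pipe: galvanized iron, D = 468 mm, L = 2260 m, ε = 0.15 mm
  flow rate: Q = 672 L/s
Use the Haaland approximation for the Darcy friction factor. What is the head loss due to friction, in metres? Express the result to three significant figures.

h_f ≈ 59.6 m

V = 4Q/(πD²) = 4·0.672/(π·0.468²) = 3.906 m/s
Re = VD/ν = 3.906·0.468/2.13×10^-6 = 8.58×10^5 → turbulent
ε/D = 0.15/468 = 3.21×10^-4
Haaland: f = 0.01588
h_f = f(L/D)V²/(2g) = 0.01588·(2260/0.468)·3.906²/(2·9.81) = 59.64 m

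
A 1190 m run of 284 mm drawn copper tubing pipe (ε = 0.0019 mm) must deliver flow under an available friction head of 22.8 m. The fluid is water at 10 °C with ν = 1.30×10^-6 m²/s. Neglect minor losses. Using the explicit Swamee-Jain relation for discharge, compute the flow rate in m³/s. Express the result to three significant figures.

Q ≈ 0.183 m³/s

Swamee-Jain (Type II): Q = -0.965·√(gD⁵h_f/L)·ln[ε/(3.7D) + √(3.17ν²L/(gD³h_f))]
√(gD⁵h_f/L) = √(9.81·0.284⁵·22.8/1190) = 0.01863
ε/(3.7D) = 1.81×10^-6; √(3.17ν²L/(gD³h_f)) = 3.53×10^-5
Q = -0.965·0.01863·ln(3.708×10^-5) = 0.1835 m³/s
Check: V = 2.90 m/s, Re = 6.33×10^5, f = 0.01268, h_f = 22.7 m ≈ 22.8 m ✓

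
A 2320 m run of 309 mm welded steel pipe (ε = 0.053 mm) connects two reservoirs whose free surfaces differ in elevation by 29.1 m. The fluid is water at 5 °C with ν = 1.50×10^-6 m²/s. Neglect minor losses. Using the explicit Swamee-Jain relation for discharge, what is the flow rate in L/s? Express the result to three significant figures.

Q ≈ 167 L/s

Swamee-Jain (Type II): Q = -0.965·√(gD⁵h_f/L)·ln[ε/(3.7D) + √(3.17ν²L/(gD³h_f))]
√(gD⁵h_f/L) = √(9.81·0.309⁵·29.1/2320) = 0.01862
ε/(3.7D) = 4.64×10^-5; √(3.17ν²L/(gD³h_f)) = 4.43×10^-5
Q = -0.965·0.01862·ln(9.068×10^-5) = 0.1672 m³/s
Check: V = 2.23 m/s, Re = 4.59×10^5, f = 0.01536, h_f = 29.2 m ≈ 29.1 m ✓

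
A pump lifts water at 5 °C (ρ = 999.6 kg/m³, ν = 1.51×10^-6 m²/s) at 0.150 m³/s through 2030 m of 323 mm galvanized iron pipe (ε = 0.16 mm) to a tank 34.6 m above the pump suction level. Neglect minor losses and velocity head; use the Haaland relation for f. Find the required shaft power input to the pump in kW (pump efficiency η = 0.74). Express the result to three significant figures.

P_shaft ≈ 107 kW

V = 4Q/(πD²) = 1.831 m/s; Re = 3.92×10^5; ε/D = 4.95×10^-4; f = 0.01776
h_f = f(L/D)V²/2g = 19.07 m
Total head H = z + h_f = 34.6 + 19.07 = 53.67 m
P_hyd = ρgQH = 999.6·9.81·0.150·53.67 = 78.94 kW
P_shaft = P_hyd/η = 78.94/0.74 = 106.7 kW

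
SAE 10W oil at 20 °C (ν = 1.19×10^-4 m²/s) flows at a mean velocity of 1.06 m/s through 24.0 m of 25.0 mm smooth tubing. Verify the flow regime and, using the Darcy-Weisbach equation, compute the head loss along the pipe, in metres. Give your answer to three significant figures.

Re = VD/ν = 1.06·0.02500/1.19×10^-4 = 223 → laminar (Re < 2300)
f = 64/Re = 0.2874
h_f = f(L/D)V²/(2g) = 0.2874·(24.0/0.02500)·1.06²/(2·9.81) = 15.80 m

h_f ≈ 15.8 m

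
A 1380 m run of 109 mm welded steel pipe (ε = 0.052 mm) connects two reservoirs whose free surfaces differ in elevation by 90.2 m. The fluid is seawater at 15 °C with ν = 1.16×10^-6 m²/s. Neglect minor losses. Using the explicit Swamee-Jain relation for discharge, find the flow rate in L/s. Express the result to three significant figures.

Swamee-Jain (Type II): Q = -0.965·√(gD⁵h_f/L)·ln[ε/(3.7D) + √(3.17ν²L/(gD³h_f))]
√(gD⁵h_f/L) = √(9.81·0.109⁵·90.2/1380) = 0.003141
ε/(3.7D) = 1.29×10^-4; √(3.17ν²L/(gD³h_f)) = 7.17×10^-5
Q = -0.965·0.003141·ln(2.006×10^-4) = 0.02581 m³/s
Check: V = 2.77 m/s, Re = 2.60×10^5, f = 0.01839, h_f = 90.8 m ≈ 90.2 m ✓

Q ≈ 25.8 L/s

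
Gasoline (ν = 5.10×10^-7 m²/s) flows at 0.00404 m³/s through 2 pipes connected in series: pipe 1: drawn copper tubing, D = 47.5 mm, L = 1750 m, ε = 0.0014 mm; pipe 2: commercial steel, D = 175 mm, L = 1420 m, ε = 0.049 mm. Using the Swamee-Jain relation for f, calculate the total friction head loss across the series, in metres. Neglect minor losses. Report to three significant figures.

Pipe 1: V = 2.280 m/s, Re = 2.12×10^5, ε/D = 2.95×10^-5, f = 0.01563, h_1 = f(L/D)V²/2g = 152.5 m
Pipe 2: V = 0.1680 m/s, Re = 5.76×10^4, ε/D = 2.80×10^-4, f = 0.02128, h_2 = f(L/D)V²/2g = 0.2483 m
Series → Q common, losses add: H = Σh = 152.8 m

H ≈ 153 m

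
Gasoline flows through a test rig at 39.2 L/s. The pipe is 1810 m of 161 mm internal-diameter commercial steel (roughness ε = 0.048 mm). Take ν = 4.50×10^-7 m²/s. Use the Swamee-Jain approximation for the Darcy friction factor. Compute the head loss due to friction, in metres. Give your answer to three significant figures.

h_f ≈ 34.1 m

V = 4Q/(πD²) = 4·0.0392/(π·0.161²) = 1.926 m/s
Re = VD/ν = 1.926·0.161/4.50×10^-7 = 6.89×10^5 → turbulent
ε/D = 0.048/161 = 2.98×10^-4
Swamee-Jain: f = 0.01603
h_f = f(L/D)V²/(2g) = 0.01603·(1810/0.161)·1.926²/(2·9.81) = 34.06 m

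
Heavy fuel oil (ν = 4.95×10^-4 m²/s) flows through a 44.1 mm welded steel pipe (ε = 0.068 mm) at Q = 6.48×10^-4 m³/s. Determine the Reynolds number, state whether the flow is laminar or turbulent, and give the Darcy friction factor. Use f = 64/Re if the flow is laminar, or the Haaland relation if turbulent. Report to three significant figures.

V = 4Q/(πD²) = 0.4242 m/s
Re = VD/ν = 0.4242·0.0441/4.95×10^-4 = 37.8
Re < 2300 → laminar → f = 64/Re = 1.693

Re ≈ 37.8; laminar; f = 64/Re ≈ 1.69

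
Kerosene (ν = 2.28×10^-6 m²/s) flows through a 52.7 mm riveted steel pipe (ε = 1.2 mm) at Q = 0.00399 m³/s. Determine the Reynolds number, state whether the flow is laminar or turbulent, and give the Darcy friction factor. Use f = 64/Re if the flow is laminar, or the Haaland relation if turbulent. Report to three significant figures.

V = 4Q/(πD²) = 1.829 m/s
Re = VD/ν = 1.829·0.0527/2.28×10^-6 = 4.23×10^4
Re > 4000 → turbulent; ε/D = 0.0228
Haaland: f = 0.05208

Re ≈ 4.23×10^4; turbulent; f ≈ 0.0521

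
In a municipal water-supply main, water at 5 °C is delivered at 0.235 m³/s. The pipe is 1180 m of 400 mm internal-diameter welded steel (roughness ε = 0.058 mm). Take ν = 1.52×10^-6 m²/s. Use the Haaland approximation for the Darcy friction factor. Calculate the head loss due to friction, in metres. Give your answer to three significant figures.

V = 4Q/(πD²) = 4·0.235/(π·0.400²) = 1.870 m/s
Re = VD/ν = 1.870·0.400/1.52×10^-6 = 4.92×10^5 → turbulent
ε/D = 0.058/400 = 1.45×10^-4
Haaland: f = 0.01477
h_f = f(L/D)V²/(2g) = 0.01477·(1180/0.400)·1.870²/(2·9.81) = 7.767 m

h_f ≈ 7.77 m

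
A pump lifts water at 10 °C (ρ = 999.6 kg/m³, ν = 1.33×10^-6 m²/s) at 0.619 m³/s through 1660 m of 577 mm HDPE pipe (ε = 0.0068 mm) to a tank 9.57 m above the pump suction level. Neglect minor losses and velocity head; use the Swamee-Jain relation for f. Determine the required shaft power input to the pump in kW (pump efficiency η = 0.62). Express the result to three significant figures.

V = 4Q/(πD²) = 2.367 m/s; Re = 1.03×10^6; ε/D = 1.18×10^-5; f = 0.01185
h_f = f(L/D)V²/2g = 9.736 m
Total head H = z + h_f = 9.57 + 9.736 = 19.31 m
P_hyd = ρgQH = 999.6·9.81·0.619·19.31 = 117.2 kW
P_shaft = P_hyd/η = 117.2/0.62 = 189.0 kW

P_shaft ≈ 189 kW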